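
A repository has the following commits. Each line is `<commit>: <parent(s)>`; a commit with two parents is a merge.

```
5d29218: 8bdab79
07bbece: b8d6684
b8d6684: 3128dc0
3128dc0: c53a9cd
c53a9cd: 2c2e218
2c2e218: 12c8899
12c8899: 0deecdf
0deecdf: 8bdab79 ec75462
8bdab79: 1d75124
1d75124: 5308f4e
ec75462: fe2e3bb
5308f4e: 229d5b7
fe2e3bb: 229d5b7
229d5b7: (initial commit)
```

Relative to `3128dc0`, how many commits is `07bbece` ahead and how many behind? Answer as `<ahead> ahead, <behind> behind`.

2 ahead, 0 behind

Reachable from 07bbece: {07bbece, 0deecdf, 12c8899, 1d75124, 229d5b7, 2c2e218, 3128dc0, 5308f4e, 8bdab79, b8d6684, c53a9cd, ec75462, fe2e3bb}.
Reachable from 3128dc0: {0deecdf, 12c8899, 1d75124, 229d5b7, 2c2e218, 3128dc0, 5308f4e, 8bdab79, c53a9cd, ec75462, fe2e3bb}.
Only in 07bbece's history (ahead): {07bbece, b8d6684} — 2.
Only in 3128dc0's history (behind): {} — 0.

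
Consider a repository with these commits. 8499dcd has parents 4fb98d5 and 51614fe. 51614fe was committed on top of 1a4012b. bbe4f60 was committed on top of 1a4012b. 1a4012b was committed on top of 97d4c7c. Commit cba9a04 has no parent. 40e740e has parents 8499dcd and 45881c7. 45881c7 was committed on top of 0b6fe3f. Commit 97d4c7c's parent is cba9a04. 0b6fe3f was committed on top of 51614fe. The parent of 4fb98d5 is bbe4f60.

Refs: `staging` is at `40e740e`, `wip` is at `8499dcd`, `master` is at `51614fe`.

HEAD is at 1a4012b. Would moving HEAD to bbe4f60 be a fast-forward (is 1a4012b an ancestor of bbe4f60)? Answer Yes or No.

Yes

A fast-forward from 1a4012b to bbe4f60 is possible iff 1a4012b is an ancestor of bbe4f60.
Ancestors of bbe4f60: {1a4012b, 97d4c7c, bbe4f60, cba9a04}.
1a4012b is among them, so fast-forward is possible.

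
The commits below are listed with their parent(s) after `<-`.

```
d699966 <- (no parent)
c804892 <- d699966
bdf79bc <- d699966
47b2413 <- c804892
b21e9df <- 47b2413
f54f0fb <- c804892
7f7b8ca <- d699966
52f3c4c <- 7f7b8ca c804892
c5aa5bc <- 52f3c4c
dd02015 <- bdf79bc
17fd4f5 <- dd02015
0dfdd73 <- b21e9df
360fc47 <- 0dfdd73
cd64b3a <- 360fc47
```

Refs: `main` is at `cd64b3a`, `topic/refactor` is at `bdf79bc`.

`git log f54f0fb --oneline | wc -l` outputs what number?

3

Walking parent pointers from f54f0fb: reachable set = {c804892, d699966, f54f0fb}.
That is 3 commits.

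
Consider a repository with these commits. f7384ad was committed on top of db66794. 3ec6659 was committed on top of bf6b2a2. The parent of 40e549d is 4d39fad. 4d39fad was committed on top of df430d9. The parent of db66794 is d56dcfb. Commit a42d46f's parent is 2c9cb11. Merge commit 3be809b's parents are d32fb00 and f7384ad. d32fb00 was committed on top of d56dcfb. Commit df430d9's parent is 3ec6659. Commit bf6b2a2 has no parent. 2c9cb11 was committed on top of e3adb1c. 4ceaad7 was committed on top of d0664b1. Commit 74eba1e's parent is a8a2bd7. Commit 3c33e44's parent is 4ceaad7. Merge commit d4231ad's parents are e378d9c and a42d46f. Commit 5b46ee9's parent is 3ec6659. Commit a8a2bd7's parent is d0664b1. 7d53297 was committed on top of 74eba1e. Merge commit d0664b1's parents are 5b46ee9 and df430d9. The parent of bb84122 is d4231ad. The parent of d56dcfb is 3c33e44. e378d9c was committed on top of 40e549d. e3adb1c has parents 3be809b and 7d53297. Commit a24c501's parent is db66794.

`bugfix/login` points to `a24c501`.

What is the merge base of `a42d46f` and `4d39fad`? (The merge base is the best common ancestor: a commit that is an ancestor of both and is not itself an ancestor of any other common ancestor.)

df430d9

Ancestors of a42d46f: {2c9cb11, 3be809b, 3c33e44, 3ec6659, 4ceaad7, 5b46ee9, 74eba1e, 7d53297, a42d46f, a8a2bd7, bf6b2a2, d0664b1, d32fb00, d56dcfb, db66794, df430d9, e3adb1c, f7384ad}.
Ancestors of 4d39fad: {3ec6659, 4d39fad, bf6b2a2, df430d9}.
Common ancestors: {3ec6659, bf6b2a2, df430d9}.
Among these, df430d9 is not an ancestor of any other common ancestor — it is the merge base.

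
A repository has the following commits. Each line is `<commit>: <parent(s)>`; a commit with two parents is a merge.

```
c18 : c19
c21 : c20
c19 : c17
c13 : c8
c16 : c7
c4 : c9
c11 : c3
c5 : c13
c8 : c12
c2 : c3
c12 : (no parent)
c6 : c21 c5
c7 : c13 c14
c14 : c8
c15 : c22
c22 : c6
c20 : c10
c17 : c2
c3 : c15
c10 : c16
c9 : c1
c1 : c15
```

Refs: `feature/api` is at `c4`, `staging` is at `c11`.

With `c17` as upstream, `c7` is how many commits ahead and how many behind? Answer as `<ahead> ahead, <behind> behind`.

Reachable from c7: {c12, c13, c14, c7, c8}.
Reachable from c17: {c10, c12, c13, c14, c15, c16, c17, c2, c20, c21, c22, c3, c5, c6, c7, c8}.
Only in c7's history (ahead): {} — 0.
Only in c17's history (behind): {c10, c15, c16, c17, c2, c20, c21, c22, c3, c5, c6} — 11.

0 ahead, 11 behind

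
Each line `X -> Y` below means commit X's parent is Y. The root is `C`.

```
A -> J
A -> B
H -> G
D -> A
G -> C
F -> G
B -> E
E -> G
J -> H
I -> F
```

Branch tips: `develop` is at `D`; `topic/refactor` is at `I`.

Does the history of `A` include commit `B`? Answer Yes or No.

Ancestors of A (commits reachable by following parents): {A, B, C, E, G, H, J}.
B is in that set, so it is an ancestor of A.

Yes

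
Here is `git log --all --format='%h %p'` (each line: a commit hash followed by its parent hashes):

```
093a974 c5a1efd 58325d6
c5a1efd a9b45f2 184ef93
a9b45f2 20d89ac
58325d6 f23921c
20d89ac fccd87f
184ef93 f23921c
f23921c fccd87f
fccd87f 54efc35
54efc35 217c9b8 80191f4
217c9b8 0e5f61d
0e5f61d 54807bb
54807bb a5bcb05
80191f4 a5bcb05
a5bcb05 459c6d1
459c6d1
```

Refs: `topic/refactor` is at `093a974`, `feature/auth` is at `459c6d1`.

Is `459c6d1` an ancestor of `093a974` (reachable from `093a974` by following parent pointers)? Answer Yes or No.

Yes

Ancestors of 093a974 (commits reachable by following parents): {093a974, 0e5f61d, 184ef93, 20d89ac, 217c9b8, 459c6d1, 54807bb, 54efc35, 58325d6, 80191f4, a5bcb05, a9b45f2, c5a1efd, f23921c, fccd87f}.
459c6d1 is in that set, so it is an ancestor of 093a974.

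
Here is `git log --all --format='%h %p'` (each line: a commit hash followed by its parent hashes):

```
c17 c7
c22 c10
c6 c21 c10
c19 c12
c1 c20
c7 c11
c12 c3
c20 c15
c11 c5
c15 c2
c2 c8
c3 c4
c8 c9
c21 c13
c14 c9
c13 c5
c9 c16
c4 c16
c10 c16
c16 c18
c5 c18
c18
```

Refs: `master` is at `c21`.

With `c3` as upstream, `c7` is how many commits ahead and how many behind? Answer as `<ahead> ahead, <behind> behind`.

3 ahead, 3 behind

Reachable from c7: {c11, c18, c5, c7}.
Reachable from c3: {c16, c18, c3, c4}.
Only in c7's history (ahead): {c11, c5, c7} — 3.
Only in c3's history (behind): {c16, c3, c4} — 3.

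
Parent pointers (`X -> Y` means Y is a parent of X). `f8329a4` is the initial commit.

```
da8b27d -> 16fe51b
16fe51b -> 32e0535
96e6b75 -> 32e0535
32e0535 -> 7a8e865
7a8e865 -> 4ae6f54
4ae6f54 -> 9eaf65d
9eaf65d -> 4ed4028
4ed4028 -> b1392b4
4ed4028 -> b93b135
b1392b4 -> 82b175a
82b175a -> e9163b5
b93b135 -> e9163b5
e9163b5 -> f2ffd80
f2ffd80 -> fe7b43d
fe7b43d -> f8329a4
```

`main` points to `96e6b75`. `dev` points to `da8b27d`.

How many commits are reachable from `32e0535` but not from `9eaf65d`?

Reachable from 32e0535: {32e0535, 4ae6f54, 4ed4028, 7a8e865, 82b175a, 9eaf65d, b1392b4, b93b135, e9163b5, f2ffd80, f8329a4, fe7b43d}.
Reachable from 9eaf65d: {4ed4028, 82b175a, 9eaf65d, b1392b4, b93b135, e9163b5, f2ffd80, f8329a4, fe7b43d}.
In 32e0535's history but not 9eaf65d's: {32e0535, 4ae6f54, 7a8e865} — 3 commits.

3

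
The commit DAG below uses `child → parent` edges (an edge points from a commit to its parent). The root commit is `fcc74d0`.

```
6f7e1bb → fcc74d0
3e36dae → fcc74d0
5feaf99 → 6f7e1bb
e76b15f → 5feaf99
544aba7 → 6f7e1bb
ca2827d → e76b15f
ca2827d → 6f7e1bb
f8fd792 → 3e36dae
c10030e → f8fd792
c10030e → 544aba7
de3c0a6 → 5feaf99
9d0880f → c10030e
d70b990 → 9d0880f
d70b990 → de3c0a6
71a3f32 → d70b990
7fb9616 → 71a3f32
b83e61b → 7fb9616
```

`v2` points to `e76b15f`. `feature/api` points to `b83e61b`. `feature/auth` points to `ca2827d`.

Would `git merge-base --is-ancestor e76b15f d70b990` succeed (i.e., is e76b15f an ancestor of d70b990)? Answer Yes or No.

No

Ancestors of d70b990: {3e36dae, 544aba7, 5feaf99, 6f7e1bb, 9d0880f, c10030e, d70b990, de3c0a6, f8fd792, fcc74d0}.
e76b15f is not in that set, so it is not an ancestor of d70b990.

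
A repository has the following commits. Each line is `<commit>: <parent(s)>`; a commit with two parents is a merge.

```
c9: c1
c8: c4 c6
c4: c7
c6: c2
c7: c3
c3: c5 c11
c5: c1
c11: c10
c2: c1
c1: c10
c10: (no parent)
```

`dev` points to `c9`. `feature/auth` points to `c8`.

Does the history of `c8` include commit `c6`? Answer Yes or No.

Ancestors of c8 (commits reachable by following parents): {c1, c10, c11, c2, c3, c4, c5, c6, c7, c8}.
c6 is in that set, so it is an ancestor of c8.

Yes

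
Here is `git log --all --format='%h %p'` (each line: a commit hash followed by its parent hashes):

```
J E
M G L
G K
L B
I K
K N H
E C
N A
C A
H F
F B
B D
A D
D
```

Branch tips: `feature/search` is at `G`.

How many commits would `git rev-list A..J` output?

3

Reachable from J: {A, C, D, E, J}.
Reachable from A: {A, D}.
In J's history but not A's: {C, E, J} — 3 commits.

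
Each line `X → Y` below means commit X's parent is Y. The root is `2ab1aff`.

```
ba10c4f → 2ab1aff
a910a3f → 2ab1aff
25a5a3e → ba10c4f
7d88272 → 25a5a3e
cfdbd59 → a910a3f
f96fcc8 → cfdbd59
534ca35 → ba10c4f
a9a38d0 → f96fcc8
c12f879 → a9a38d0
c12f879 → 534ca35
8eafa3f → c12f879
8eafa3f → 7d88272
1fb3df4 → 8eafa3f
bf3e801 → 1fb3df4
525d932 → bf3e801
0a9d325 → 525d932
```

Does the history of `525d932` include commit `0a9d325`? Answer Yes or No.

No

Ancestors of 525d932: {1fb3df4, 25a5a3e, 2ab1aff, 525d932, 534ca35, 7d88272, 8eafa3f, a910a3f, a9a38d0, ba10c4f, bf3e801, c12f879, cfdbd59, f96fcc8}.
0a9d325 is not in that set, so it is not an ancestor of 525d932.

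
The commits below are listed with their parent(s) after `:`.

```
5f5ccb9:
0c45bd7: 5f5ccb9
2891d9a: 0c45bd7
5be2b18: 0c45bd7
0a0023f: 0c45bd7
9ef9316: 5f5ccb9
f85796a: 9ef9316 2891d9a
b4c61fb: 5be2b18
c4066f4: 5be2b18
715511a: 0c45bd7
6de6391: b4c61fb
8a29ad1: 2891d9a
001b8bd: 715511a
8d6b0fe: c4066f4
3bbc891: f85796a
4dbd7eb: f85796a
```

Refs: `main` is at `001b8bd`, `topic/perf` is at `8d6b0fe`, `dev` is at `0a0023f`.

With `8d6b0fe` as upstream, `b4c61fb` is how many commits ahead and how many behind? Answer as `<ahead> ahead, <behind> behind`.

1 ahead, 2 behind

Reachable from b4c61fb: {0c45bd7, 5be2b18, 5f5ccb9, b4c61fb}.
Reachable from 8d6b0fe: {0c45bd7, 5be2b18, 5f5ccb9, 8d6b0fe, c4066f4}.
Only in b4c61fb's history (ahead): {b4c61fb} — 1.
Only in 8d6b0fe's history (behind): {8d6b0fe, c4066f4} — 2.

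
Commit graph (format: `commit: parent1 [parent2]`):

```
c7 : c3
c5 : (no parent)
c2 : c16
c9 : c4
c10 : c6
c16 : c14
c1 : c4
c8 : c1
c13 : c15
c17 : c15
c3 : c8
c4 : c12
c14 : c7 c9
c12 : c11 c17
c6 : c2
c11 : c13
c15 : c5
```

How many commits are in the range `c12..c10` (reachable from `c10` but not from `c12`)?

Reachable from c10: {c1, c10, c11, c12, c13, c14, c15, c16, c17, c2, c3, c4, c5, c6, c7, c8, c9}.
Reachable from c12: {c11, c12, c13, c15, c17, c5}.
In c10's history but not c12's: {c1, c10, c14, c16, c2, c3, c4, c6, c7, c8, c9} — 11 commits.

11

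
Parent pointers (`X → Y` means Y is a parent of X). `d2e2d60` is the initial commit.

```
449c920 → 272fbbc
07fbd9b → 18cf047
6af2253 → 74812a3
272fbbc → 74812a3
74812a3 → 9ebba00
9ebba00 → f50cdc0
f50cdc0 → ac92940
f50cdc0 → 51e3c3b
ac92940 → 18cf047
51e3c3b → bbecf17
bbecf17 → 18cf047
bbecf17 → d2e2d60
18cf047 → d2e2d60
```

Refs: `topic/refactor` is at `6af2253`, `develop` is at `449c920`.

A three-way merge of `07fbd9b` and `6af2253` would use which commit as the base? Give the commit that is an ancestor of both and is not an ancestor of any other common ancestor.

18cf047

Ancestors of 07fbd9b: {07fbd9b, 18cf047, d2e2d60}.
Ancestors of 6af2253: {18cf047, 51e3c3b, 6af2253, 74812a3, 9ebba00, ac92940, bbecf17, d2e2d60, f50cdc0}.
Common ancestors: {18cf047, d2e2d60}.
Among these, 18cf047 is not an ancestor of any other common ancestor — it is the merge base.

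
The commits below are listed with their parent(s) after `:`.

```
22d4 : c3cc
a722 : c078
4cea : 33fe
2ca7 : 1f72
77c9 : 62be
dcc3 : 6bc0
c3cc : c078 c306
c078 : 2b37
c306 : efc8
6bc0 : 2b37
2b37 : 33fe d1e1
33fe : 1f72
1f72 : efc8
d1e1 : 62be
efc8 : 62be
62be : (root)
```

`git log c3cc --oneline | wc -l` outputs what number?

9

Walking parent pointers from c3cc: reachable set = {1f72, 2b37, 33fe, 62be, c078, c306, c3cc, d1e1, efc8}.
That is 9 commits.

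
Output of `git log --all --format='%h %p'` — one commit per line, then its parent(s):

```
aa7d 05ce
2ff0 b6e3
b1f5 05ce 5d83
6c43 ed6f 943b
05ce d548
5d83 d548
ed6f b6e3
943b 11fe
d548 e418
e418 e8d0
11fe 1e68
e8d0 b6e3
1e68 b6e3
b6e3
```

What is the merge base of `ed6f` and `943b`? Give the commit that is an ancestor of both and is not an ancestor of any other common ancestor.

Ancestors of ed6f: {b6e3, ed6f}.
Ancestors of 943b: {11fe, 1e68, 943b, b6e3}.
Common ancestors: {b6e3}.
The only common ancestor is b6e3, so it is the merge base.

b6e3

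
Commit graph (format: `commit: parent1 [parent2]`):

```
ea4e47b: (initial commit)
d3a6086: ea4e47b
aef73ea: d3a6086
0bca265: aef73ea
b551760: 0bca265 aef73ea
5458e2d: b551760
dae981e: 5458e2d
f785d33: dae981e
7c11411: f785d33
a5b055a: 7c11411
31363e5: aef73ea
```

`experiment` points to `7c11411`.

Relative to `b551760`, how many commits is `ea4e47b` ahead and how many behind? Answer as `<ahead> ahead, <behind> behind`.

Reachable from ea4e47b: {ea4e47b}.
Reachable from b551760: {0bca265, aef73ea, b551760, d3a6086, ea4e47b}.
Only in ea4e47b's history (ahead): {} — 0.
Only in b551760's history (behind): {0bca265, aef73ea, b551760, d3a6086} — 4.

0 ahead, 4 behind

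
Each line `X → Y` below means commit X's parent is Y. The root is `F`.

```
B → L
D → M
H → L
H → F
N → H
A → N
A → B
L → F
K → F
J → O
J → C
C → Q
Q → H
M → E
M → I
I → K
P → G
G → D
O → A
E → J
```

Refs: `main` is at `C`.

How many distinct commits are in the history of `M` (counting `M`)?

Walking parent pointers from M: reachable set = {A, B, C, E, F, H, I, J, K, L, M, N, O, Q}.
That is 14 commits.

14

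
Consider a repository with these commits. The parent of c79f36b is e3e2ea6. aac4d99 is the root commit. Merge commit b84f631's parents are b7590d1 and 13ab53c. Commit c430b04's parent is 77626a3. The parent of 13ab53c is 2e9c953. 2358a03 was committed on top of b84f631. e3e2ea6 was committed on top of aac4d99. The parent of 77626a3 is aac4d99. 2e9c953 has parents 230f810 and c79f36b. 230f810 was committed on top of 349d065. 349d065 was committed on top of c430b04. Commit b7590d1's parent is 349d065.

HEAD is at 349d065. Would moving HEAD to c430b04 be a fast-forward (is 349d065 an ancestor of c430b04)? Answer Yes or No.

No

A fast-forward from 349d065 to c430b04 is possible iff 349d065 is an ancestor of c430b04.
Ancestors of c430b04: {77626a3, aac4d99, c430b04}.
349d065 is not among them, so fast-forward is not possible.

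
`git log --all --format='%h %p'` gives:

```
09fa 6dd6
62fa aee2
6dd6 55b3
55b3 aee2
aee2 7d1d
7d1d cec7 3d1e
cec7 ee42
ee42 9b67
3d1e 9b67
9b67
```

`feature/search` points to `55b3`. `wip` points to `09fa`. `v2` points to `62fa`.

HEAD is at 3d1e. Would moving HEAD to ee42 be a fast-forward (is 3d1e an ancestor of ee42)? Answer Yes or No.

A fast-forward from 3d1e to ee42 is possible iff 3d1e is an ancestor of ee42.
Ancestors of ee42: {9b67, ee42}.
3d1e is not among them, so fast-forward is not possible.

No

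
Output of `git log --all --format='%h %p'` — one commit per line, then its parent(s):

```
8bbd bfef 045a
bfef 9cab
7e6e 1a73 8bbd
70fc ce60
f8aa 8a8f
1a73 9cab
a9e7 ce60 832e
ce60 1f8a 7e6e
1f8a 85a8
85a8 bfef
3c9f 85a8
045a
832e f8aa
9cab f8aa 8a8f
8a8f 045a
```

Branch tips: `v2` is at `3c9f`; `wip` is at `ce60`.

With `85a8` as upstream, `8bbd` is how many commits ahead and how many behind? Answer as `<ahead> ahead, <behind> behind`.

1 ahead, 1 behind

Reachable from 8bbd: {045a, 8a8f, 8bbd, 9cab, bfef, f8aa}.
Reachable from 85a8: {045a, 85a8, 8a8f, 9cab, bfef, f8aa}.
Only in 8bbd's history (ahead): {8bbd} — 1.
Only in 85a8's history (behind): {85a8} — 1.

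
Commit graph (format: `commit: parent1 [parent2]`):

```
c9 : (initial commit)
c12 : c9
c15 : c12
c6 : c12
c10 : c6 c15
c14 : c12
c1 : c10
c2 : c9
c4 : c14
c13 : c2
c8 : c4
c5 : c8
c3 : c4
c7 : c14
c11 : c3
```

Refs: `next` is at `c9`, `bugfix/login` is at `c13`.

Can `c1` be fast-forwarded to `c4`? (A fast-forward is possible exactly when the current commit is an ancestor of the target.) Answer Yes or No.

A fast-forward from c1 to c4 is possible iff c1 is an ancestor of c4.
Ancestors of c4: {c12, c14, c4, c9}.
c1 is not among them, so fast-forward is not possible.

No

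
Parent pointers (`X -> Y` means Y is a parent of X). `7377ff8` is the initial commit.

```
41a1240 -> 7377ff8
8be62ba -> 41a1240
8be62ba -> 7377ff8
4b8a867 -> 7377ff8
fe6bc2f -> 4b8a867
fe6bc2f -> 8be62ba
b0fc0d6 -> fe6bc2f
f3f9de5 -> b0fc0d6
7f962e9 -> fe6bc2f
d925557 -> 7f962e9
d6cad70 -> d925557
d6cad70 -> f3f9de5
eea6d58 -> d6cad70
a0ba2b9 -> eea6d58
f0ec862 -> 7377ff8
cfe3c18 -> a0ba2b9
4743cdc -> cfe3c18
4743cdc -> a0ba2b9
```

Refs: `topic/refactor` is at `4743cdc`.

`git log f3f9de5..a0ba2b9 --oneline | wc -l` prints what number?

5

Reachable from a0ba2b9: {41a1240, 4b8a867, 7377ff8, 7f962e9, 8be62ba, a0ba2b9, b0fc0d6, d6cad70, d925557, eea6d58, f3f9de5, fe6bc2f}.
Reachable from f3f9de5: {41a1240, 4b8a867, 7377ff8, 8be62ba, b0fc0d6, f3f9de5, fe6bc2f}.
In a0ba2b9's history but not f3f9de5's: {7f962e9, a0ba2b9, d6cad70, d925557, eea6d58} — 5 commits.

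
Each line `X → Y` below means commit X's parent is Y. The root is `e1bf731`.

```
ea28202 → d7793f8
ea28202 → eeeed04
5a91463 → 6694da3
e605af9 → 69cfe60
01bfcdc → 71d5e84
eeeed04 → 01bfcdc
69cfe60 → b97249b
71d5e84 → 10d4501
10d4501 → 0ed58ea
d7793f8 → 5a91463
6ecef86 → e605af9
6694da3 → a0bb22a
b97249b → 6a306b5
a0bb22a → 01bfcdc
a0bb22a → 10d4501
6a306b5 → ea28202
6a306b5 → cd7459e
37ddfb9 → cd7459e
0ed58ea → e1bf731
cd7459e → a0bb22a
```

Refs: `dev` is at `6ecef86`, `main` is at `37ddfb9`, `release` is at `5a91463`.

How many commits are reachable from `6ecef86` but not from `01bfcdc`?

Reachable from 6ecef86: {01bfcdc, 0ed58ea, 10d4501, 5a91463, 6694da3, 69cfe60, 6a306b5, 6ecef86, 71d5e84, a0bb22a, b97249b, cd7459e, d7793f8, e1bf731, e605af9, ea28202, eeeed04}.
Reachable from 01bfcdc: {01bfcdc, 0ed58ea, 10d4501, 71d5e84, e1bf731}.
In 6ecef86's history but not 01bfcdc's: {5a91463, 6694da3, 69cfe60, 6a306b5, 6ecef86, a0bb22a, b97249b, cd7459e, d7793f8, e605af9, ea28202, eeeed04} — 12 commits.

12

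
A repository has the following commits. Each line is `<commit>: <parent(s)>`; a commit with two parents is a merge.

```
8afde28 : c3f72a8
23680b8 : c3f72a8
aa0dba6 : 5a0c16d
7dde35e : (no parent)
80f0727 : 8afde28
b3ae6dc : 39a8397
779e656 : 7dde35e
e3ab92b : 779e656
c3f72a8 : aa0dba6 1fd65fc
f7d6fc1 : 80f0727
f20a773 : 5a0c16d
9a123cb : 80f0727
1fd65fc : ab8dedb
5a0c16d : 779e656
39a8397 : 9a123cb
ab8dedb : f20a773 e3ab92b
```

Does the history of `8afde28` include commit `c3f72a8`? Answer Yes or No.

Yes

Ancestors of 8afde28 (commits reachable by following parents): {1fd65fc, 5a0c16d, 779e656, 7dde35e, 8afde28, aa0dba6, ab8dedb, c3f72a8, e3ab92b, f20a773}.
c3f72a8 is in that set, so it is an ancestor of 8afde28.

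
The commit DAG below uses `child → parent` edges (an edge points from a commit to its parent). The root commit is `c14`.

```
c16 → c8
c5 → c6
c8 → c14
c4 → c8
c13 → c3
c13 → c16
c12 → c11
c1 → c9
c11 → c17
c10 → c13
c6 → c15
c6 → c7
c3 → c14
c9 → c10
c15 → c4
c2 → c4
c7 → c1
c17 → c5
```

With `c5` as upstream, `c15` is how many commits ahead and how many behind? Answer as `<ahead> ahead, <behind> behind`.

0 ahead, 9 behind

Reachable from c15: {c14, c15, c4, c8}.
Reachable from c5: {c1, c10, c13, c14, c15, c16, c3, c4, c5, c6, c7, c8, c9}.
Only in c15's history (ahead): {} — 0.
Only in c5's history (behind): {c1, c10, c13, c16, c3, c5, c6, c7, c9} — 9.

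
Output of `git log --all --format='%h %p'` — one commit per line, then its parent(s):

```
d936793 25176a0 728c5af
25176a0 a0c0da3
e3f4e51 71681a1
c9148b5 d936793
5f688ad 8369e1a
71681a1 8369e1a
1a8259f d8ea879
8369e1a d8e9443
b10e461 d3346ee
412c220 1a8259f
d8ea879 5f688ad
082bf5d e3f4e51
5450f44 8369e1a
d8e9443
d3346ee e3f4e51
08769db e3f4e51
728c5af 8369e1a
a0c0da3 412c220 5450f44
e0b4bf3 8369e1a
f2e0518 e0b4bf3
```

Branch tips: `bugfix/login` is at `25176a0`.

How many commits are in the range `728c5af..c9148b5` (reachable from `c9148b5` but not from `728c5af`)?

9

Reachable from c9148b5: {1a8259f, 25176a0, 412c220, 5450f44, 5f688ad, 728c5af, 8369e1a, a0c0da3, c9148b5, d8e9443, d8ea879, d936793}.
Reachable from 728c5af: {728c5af, 8369e1a, d8e9443}.
In c9148b5's history but not 728c5af's: {1a8259f, 25176a0, 412c220, 5450f44, 5f688ad, a0c0da3, c9148b5, d8ea879, d936793} — 9 commits.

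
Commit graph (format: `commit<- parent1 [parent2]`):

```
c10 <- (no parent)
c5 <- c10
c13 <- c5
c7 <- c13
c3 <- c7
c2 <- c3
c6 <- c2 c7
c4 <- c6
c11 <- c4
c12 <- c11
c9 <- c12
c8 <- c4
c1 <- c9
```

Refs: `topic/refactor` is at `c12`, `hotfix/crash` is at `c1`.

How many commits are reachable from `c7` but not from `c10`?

Reachable from c7: {c10, c13, c5, c7}.
Reachable from c10: {c10}.
In c7's history but not c10's: {c13, c5, c7} — 3 commits.

3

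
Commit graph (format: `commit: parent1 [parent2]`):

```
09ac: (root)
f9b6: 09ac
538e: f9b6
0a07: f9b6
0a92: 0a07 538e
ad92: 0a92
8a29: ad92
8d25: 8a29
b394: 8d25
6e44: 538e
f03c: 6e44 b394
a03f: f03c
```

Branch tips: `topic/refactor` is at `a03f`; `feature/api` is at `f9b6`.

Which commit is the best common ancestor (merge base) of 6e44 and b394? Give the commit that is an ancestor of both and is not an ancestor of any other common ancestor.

538e

Ancestors of 6e44: {09ac, 538e, 6e44, f9b6}.
Ancestors of b394: {09ac, 0a07, 0a92, 538e, 8a29, 8d25, ad92, b394, f9b6}.
Common ancestors: {09ac, 538e, f9b6}.
Among these, 538e is not an ancestor of any other common ancestor — it is the merge base.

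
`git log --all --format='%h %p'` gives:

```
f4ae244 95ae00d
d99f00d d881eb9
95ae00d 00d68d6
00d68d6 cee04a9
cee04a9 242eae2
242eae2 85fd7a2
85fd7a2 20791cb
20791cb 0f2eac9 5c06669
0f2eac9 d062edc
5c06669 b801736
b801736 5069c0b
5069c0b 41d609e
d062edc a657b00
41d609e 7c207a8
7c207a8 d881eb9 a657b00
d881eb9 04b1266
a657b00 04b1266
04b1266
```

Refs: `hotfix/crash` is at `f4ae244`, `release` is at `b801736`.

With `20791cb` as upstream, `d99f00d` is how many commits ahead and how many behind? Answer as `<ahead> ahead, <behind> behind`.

1 ahead, 9 behind

Reachable from d99f00d: {04b1266, d881eb9, d99f00d}.
Reachable from 20791cb: {04b1266, 0f2eac9, 20791cb, 41d609e, 5069c0b, 5c06669, 7c207a8, a657b00, b801736, d062edc, d881eb9}.
Only in d99f00d's history (ahead): {d99f00d} — 1.
Only in 20791cb's history (behind): {0f2eac9, 20791cb, 41d609e, 5069c0b, 5c06669, 7c207a8, a657b00, b801736, d062edc} — 9.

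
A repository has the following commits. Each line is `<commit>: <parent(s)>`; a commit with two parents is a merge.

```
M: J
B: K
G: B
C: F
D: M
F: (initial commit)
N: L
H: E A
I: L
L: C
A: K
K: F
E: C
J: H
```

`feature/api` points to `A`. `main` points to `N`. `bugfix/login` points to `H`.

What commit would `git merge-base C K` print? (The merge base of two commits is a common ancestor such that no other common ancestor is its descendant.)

F

Ancestors of C: {C, F}.
Ancestors of K: {F, K}.
Common ancestors: {F}.
The only common ancestor is F, so it is the merge base.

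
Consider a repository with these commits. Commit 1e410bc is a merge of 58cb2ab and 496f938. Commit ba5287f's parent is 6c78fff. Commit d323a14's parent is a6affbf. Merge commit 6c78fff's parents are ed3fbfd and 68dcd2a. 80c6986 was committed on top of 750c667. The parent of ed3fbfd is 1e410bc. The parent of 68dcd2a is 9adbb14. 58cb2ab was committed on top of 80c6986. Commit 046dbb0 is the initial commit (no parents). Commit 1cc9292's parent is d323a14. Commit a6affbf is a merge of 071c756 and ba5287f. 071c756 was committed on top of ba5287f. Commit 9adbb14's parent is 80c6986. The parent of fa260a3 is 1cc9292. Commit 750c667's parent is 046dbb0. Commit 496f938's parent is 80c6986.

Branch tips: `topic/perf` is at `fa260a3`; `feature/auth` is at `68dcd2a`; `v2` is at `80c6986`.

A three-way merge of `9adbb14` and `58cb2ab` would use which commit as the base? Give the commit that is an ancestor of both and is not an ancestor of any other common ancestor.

80c6986

Ancestors of 9adbb14: {046dbb0, 750c667, 80c6986, 9adbb14}.
Ancestors of 58cb2ab: {046dbb0, 58cb2ab, 750c667, 80c6986}.
Common ancestors: {046dbb0, 750c667, 80c6986}.
Among these, 80c6986 is not an ancestor of any other common ancestor — it is the merge base.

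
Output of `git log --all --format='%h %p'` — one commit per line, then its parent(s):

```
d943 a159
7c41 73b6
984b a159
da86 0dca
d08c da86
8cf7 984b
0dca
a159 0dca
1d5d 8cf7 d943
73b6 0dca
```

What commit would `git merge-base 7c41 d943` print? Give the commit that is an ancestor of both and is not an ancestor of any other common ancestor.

Ancestors of 7c41: {0dca, 73b6, 7c41}.
Ancestors of d943: {0dca, a159, d943}.
Common ancestors: {0dca}.
The only common ancestor is 0dca, so it is the merge base.

0dca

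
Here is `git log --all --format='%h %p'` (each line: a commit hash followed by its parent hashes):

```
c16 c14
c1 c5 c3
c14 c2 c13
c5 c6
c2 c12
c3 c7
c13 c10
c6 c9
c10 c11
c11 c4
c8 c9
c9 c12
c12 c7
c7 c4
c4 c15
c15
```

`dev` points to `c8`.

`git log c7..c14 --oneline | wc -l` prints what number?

Reachable from c14: {c10, c11, c12, c13, c14, c15, c2, c4, c7}.
Reachable from c7: {c15, c4, c7}.
In c14's history but not c7's: {c10, c11, c12, c13, c14, c2} — 6 commits.

6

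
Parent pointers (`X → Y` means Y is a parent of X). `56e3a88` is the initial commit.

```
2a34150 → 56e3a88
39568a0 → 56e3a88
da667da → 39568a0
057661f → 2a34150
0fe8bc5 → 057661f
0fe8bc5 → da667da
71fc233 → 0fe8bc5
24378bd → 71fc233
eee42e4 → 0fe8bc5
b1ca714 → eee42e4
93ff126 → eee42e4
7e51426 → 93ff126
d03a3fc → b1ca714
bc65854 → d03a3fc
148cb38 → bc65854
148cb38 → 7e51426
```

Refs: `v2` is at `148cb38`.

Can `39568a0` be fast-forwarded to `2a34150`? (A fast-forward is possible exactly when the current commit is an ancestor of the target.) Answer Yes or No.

No

A fast-forward from 39568a0 to 2a34150 is possible iff 39568a0 is an ancestor of 2a34150.
Ancestors of 2a34150: {2a34150, 56e3a88}.
39568a0 is not among them, so fast-forward is not possible.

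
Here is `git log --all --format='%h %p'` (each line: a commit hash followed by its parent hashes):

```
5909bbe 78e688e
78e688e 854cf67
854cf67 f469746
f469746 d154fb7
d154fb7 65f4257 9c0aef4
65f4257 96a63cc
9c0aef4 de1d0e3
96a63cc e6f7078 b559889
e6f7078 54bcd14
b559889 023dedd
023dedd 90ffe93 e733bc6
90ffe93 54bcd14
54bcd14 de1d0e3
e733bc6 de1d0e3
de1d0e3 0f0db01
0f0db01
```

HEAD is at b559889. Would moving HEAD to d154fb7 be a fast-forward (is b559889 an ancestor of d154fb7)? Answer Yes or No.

A fast-forward from b559889 to d154fb7 is possible iff b559889 is an ancestor of d154fb7.
Ancestors of d154fb7: {023dedd, 0f0db01, 54bcd14, 65f4257, 90ffe93, 96a63cc, 9c0aef4, b559889, d154fb7, de1d0e3, e6f7078, e733bc6}.
b559889 is among them, so fast-forward is possible.

Yes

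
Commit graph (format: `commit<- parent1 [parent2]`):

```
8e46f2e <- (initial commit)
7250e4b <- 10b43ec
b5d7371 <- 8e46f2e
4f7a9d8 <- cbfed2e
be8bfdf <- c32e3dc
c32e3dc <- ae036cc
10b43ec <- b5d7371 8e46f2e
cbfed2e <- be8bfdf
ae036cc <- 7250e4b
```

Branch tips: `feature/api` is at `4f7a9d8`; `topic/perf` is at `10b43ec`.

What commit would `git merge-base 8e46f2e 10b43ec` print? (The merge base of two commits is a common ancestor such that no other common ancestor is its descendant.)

8e46f2e

Ancestors of 8e46f2e: {8e46f2e}.
Ancestors of 10b43ec: {10b43ec, 8e46f2e, b5d7371}.
Common ancestors: {8e46f2e}.
The only common ancestor is 8e46f2e, so it is the merge base.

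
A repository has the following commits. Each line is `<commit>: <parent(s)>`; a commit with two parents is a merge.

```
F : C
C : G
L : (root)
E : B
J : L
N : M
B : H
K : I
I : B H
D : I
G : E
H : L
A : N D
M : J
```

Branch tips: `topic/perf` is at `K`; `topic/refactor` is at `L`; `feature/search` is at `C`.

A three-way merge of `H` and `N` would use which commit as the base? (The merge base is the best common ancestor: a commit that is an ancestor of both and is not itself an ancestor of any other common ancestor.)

L

Ancestors of H: {H, L}.
Ancestors of N: {J, L, M, N}.
Common ancestors: {L}.
The only common ancestor is L, so it is the merge base.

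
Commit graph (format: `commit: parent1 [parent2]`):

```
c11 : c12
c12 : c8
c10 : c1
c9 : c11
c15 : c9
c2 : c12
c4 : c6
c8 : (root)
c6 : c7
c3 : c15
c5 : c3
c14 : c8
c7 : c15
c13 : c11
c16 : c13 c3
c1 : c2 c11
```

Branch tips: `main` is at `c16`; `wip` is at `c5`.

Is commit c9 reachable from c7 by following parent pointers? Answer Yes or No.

Yes

Ancestors of c7 (commits reachable by following parents): {c11, c12, c15, c7, c8, c9}.
c9 is in that set, so it is an ancestor of c7.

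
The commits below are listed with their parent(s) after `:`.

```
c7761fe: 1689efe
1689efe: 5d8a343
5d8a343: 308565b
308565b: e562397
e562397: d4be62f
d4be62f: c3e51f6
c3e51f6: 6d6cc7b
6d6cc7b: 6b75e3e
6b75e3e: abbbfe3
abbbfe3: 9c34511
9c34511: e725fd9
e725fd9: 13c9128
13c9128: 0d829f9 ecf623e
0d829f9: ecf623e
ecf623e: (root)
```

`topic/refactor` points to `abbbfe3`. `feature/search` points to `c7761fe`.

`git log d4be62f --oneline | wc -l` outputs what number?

Walking parent pointers from d4be62f: reachable set = {0d829f9, 13c9128, 6b75e3e, 6d6cc7b, 9c34511, abbbfe3, c3e51f6, d4be62f, e725fd9, ecf623e}.
That is 10 commits.

10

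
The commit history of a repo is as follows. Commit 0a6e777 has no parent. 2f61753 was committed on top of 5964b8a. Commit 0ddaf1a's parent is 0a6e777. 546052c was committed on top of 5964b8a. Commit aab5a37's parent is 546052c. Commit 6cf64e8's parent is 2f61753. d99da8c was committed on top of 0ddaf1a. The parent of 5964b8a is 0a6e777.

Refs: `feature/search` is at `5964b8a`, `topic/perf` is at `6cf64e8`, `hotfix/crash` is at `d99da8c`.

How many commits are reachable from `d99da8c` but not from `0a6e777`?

Reachable from d99da8c: {0a6e777, 0ddaf1a, d99da8c}.
Reachable from 0a6e777: {0a6e777}.
In d99da8c's history but not 0a6e777's: {0ddaf1a, d99da8c} — 2 commits.

2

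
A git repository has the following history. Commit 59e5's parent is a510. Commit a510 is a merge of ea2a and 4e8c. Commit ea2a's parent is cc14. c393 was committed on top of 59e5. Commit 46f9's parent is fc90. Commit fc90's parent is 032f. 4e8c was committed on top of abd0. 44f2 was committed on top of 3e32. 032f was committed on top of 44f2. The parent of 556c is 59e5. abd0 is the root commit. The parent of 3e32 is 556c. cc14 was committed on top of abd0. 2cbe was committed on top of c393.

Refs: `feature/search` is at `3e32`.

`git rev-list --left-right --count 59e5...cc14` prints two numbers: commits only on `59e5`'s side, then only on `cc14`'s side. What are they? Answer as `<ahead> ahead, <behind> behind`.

Reachable from 59e5: {4e8c, 59e5, a510, abd0, cc14, ea2a}.
Reachable from cc14: {abd0, cc14}.
Only in 59e5's history (ahead): {4e8c, 59e5, a510, ea2a} — 4.
Only in cc14's history (behind): {} — 0.

4 ahead, 0 behind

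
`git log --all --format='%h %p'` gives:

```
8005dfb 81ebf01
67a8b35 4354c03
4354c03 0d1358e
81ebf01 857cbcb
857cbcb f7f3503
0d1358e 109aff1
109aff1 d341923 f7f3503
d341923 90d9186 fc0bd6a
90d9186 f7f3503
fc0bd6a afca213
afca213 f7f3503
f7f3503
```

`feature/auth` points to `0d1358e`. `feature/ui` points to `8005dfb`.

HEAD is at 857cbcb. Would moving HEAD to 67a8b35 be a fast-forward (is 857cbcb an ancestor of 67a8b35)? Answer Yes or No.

A fast-forward from 857cbcb to 67a8b35 is possible iff 857cbcb is an ancestor of 67a8b35.
Ancestors of 67a8b35: {0d1358e, 109aff1, 4354c03, 67a8b35, 90d9186, afca213, d341923, f7f3503, fc0bd6a}.
857cbcb is not among them, so fast-forward is not possible.

No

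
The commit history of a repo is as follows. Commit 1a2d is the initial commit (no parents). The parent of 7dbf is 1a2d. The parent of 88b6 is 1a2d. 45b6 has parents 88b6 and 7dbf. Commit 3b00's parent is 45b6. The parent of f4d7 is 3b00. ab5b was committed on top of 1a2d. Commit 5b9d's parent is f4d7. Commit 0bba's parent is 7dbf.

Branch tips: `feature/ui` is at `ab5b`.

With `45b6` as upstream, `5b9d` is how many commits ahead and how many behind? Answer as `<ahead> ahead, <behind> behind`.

Reachable from 5b9d: {1a2d, 3b00, 45b6, 5b9d, 7dbf, 88b6, f4d7}.
Reachable from 45b6: {1a2d, 45b6, 7dbf, 88b6}.
Only in 5b9d's history (ahead): {3b00, 5b9d, f4d7} — 3.
Only in 45b6's history (behind): {} — 0.

3 ahead, 0 behind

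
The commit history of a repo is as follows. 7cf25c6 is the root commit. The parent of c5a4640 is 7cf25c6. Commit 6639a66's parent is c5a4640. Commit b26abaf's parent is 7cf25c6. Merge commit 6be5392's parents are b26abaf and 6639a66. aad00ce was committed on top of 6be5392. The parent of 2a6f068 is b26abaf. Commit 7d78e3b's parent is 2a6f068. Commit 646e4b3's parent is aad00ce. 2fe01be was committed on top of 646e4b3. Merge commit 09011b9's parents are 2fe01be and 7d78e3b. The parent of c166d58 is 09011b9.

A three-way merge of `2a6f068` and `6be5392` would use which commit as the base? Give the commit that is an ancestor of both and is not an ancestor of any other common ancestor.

Ancestors of 2a6f068: {2a6f068, 7cf25c6, b26abaf}.
Ancestors of 6be5392: {6639a66, 6be5392, 7cf25c6, b26abaf, c5a4640}.
Common ancestors: {7cf25c6, b26abaf}.
Among these, b26abaf is not an ancestor of any other common ancestor — it is the merge base.

b26abaf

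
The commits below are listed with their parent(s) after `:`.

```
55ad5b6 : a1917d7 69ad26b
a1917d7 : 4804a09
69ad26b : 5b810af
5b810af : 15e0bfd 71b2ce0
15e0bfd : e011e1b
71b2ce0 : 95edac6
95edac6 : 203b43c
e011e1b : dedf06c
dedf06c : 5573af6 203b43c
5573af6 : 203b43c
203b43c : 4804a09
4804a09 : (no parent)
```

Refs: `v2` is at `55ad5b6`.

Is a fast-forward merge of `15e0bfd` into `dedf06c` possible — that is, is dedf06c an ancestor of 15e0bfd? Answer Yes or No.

A fast-forward from dedf06c to 15e0bfd is possible iff dedf06c is an ancestor of 15e0bfd.
Ancestors of 15e0bfd: {15e0bfd, 203b43c, 4804a09, 5573af6, dedf06c, e011e1b}.
dedf06c is among them, so fast-forward is possible.

Yes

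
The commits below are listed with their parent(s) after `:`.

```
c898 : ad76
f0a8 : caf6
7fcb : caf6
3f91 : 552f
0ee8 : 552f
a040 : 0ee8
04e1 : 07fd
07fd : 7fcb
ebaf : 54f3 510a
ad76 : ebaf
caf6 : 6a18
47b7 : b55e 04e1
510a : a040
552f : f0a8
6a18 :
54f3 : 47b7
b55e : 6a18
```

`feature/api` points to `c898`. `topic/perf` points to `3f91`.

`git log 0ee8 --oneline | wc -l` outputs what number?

5

Walking parent pointers from 0ee8: reachable set = {0ee8, 552f, 6a18, caf6, f0a8}.
That is 5 commits.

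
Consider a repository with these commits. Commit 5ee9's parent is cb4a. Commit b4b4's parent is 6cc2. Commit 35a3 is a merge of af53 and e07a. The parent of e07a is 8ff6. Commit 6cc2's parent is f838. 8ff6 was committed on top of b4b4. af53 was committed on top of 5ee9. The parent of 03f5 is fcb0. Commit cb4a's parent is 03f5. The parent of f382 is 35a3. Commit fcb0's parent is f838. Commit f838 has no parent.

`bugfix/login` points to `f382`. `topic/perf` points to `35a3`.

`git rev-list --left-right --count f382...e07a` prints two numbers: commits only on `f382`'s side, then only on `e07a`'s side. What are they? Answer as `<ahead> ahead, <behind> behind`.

7 ahead, 0 behind

Reachable from f382: {03f5, 35a3, 5ee9, 6cc2, 8ff6, af53, b4b4, cb4a, e07a, f382, f838, fcb0}.
Reachable from e07a: {6cc2, 8ff6, b4b4, e07a, f838}.
Only in f382's history (ahead): {03f5, 35a3, 5ee9, af53, cb4a, f382, fcb0} — 7.
Only in e07a's history (behind): {} — 0.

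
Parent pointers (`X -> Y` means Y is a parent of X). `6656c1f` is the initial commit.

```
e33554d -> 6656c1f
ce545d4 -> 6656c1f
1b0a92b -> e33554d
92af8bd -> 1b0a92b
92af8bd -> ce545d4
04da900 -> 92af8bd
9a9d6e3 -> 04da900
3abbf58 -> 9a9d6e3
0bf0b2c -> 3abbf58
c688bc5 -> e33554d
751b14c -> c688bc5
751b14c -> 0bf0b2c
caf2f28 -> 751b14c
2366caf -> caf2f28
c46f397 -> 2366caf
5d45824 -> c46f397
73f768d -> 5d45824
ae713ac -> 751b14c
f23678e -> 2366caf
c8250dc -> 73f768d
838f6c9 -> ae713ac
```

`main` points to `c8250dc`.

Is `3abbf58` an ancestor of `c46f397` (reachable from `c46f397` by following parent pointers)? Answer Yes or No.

Ancestors of c46f397 (commits reachable by following parents): {04da900, 0bf0b2c, 1b0a92b, 2366caf, 3abbf58, 6656c1f, 751b14c, 92af8bd, 9a9d6e3, c46f397, c688bc5, caf2f28, ce545d4, e33554d}.
3abbf58 is in that set, so it is an ancestor of c46f397.

Yes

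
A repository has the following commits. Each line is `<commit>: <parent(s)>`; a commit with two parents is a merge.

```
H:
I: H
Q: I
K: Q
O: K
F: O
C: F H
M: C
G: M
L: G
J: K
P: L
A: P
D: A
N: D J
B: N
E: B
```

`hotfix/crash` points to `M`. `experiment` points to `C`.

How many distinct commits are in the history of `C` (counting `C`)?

Walking parent pointers from C: reachable set = {C, F, H, I, K, O, Q}.
That is 7 commits.

7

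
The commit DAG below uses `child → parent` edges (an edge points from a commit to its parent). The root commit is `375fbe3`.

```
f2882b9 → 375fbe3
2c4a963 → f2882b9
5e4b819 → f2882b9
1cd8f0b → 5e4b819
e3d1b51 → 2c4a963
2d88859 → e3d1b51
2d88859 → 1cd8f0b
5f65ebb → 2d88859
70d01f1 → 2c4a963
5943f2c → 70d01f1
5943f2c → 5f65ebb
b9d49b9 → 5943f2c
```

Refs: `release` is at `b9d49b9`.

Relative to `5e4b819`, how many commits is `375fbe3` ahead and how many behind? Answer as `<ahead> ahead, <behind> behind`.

Reachable from 375fbe3: {375fbe3}.
Reachable from 5e4b819: {375fbe3, 5e4b819, f2882b9}.
Only in 375fbe3's history (ahead): {} — 0.
Only in 5e4b819's history (behind): {5e4b819, f2882b9} — 2.

0 ahead, 2 behind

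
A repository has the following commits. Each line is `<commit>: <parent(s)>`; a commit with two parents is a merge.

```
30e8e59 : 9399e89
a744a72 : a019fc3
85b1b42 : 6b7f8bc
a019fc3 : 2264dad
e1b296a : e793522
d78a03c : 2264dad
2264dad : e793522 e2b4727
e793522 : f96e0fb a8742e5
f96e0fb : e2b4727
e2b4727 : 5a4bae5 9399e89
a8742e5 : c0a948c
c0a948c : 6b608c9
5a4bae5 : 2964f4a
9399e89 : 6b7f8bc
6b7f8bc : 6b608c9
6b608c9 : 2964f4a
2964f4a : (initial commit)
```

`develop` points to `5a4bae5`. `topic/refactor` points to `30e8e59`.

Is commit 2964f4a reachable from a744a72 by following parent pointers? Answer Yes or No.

Ancestors of a744a72 (commits reachable by following parents): {2264dad, 2964f4a, 5a4bae5, 6b608c9, 6b7f8bc, 9399e89, a019fc3, a744a72, a8742e5, c0a948c, e2b4727, e793522, f96e0fb}.
2964f4a is in that set, so it is an ancestor of a744a72.

Yes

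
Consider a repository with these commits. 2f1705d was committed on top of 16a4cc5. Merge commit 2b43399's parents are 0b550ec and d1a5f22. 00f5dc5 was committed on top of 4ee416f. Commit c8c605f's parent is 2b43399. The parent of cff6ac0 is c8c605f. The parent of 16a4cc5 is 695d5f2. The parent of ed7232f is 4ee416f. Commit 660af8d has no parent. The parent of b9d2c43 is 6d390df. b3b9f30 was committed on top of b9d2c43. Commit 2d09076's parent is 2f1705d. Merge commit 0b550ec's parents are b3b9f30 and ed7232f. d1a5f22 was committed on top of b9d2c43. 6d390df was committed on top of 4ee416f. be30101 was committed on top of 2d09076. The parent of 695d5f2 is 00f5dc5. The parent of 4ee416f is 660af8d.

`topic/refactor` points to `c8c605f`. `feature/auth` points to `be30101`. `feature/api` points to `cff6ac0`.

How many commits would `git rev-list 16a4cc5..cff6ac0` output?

9

Reachable from cff6ac0: {0b550ec, 2b43399, 4ee416f, 660af8d, 6d390df, b3b9f30, b9d2c43, c8c605f, cff6ac0, d1a5f22, ed7232f}.
Reachable from 16a4cc5: {00f5dc5, 16a4cc5, 4ee416f, 660af8d, 695d5f2}.
In cff6ac0's history but not 16a4cc5's: {0b550ec, 2b43399, 6d390df, b3b9f30, b9d2c43, c8c605f, cff6ac0, d1a5f22, ed7232f} — 9 commits.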